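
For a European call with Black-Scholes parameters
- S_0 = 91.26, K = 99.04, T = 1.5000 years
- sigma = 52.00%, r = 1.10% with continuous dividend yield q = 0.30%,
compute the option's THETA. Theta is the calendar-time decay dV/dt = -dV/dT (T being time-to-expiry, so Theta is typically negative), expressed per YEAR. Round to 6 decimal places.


d1 = 0.2088170638; d2 = -0.4280502693
phi(d1) = 0.3903385591; exp(-qT) = 0.9955101098; exp(-rT) = 0.9836353794
Theta = -S*exp(-qT)*phi(d1)*sigma/(2*sqrt(T)) - r*K*exp(-rT)*N(d2) + q*S*exp(-qT)*N(d1)
N(d1) = 0.5827044750; N(d2) = 0.3343072611; sqrt(T) = 1.2247448714
Term 1 = -91.2600 * 0.9955101098 * 0.3903385591 * 0.5200 / (2 * 1.2247448714) = -7.5282721796
Term 2 = -0.0110 * 99.0400 * 0.9836353794 * 0.3343072611 = -0.3582475817
Term 3 = 0.0030 * 91.2600 * 0.9955101098 * 0.5827044750 = 0.1588165463
Theta = -7.5282721796 + (-0.3582475817) + (0.1588165463) = -7.727703

Answer: Theta = -7.727703


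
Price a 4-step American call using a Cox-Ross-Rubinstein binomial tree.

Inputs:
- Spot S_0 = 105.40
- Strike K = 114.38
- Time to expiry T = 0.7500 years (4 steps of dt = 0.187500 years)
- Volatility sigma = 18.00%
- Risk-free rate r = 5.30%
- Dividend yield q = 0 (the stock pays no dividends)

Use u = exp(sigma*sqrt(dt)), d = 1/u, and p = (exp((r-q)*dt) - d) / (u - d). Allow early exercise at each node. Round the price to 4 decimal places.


dt = T/N = 0.187500
u = exp(sigma*sqrt(dt)) = 1.081060; d = 1/u = 0.925018
p = (exp((r-q)*dt) - d) / (u - d) = 0.544526
Discount per step: exp(-r*dt) = 0.990112
Stock lattice S(k, i) with i counting down-moves:
  k=0: S(0,0) = 105.4000
  k=1: S(1,0) = 113.9438; S(1,1) = 97.4969
  k=2: S(2,0) = 123.1801; S(2,1) = 105.4000; S(2,2) = 90.1863
  k=3: S(3,0) = 133.1651; S(3,1) = 113.9438; S(3,2) = 97.4969; S(3,3) = 83.4240
  k=4: S(4,0) = 143.9595; S(4,1) = 123.1801; S(4,2) = 105.4000; S(4,3) = 90.1863; S(4,4) = 77.1687
Terminal payoffs V(N, i) = max(S_T - K, 0):
  V(4,0) = 29.579467; V(4,1) = 8.800063; V(4,2) = 0.000000; V(4,3) = 0.000000; V(4,4) = 0.000000
Backward induction: V(k, i) = exp(-r*dt) * [p * V(k+1, i) + (1-p) * V(k+1, i+1)]; then take max(V_cont, immediate exercise) for American.
  V(3,0) = exp(-r*dt) * [p*29.579467 + (1-p)*8.800063] = 19.916093; exercise = 18.785071; V(3,0) = max -> 19.916093
  V(3,1) = exp(-r*dt) * [p*8.800063 + (1-p)*0.000000] = 4.744483; exercise = 0.000000; V(3,1) = max -> 4.744483
  V(3,2) = exp(-r*dt) * [p*0.000000 + (1-p)*0.000000] = 0.000000; exercise = 0.000000; V(3,2) = max -> 0.000000
  V(3,3) = exp(-r*dt) * [p*0.000000 + (1-p)*0.000000] = 0.000000; exercise = 0.000000; V(3,3) = max -> 0.000000
  V(2,0) = exp(-r*dt) * [p*19.916093 + (1-p)*4.744483] = 12.877219; exercise = 8.800063; V(2,0) = max -> 12.877219
  V(2,1) = exp(-r*dt) * [p*4.744483 + (1-p)*0.000000] = 2.557950; exercise = 0.000000; V(2,1) = max -> 2.557950
  V(2,2) = exp(-r*dt) * [p*0.000000 + (1-p)*0.000000] = 0.000000; exercise = 0.000000; V(2,2) = max -> 0.000000
  V(1,0) = exp(-r*dt) * [p*12.877219 + (1-p)*2.557950] = 8.096207; exercise = 0.000000; V(1,0) = max -> 8.096207
  V(1,1) = exp(-r*dt) * [p*2.557950 + (1-p)*0.000000] = 1.379098; exercise = 0.000000; V(1,1) = max -> 1.379098
  V(0,0) = exp(-r*dt) * [p*8.096207 + (1-p)*1.379098] = 4.986936; exercise = 0.000000; V(0,0) = max -> 4.986936

Answer: Price = V(0,0) = 4.9869


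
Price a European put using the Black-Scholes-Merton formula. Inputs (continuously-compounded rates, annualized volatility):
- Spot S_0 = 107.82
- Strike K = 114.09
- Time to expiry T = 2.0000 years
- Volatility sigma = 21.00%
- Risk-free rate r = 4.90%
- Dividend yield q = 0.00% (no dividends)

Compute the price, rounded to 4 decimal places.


d1 = (ln(S/K) + (r - q + 0.5*sigma^2) * T) / (sigma * sqrt(T)) = 0.28814790
d2 = d1 - sigma * sqrt(T) = -0.00883695
exp(-rT) = 0.90664890; exp(-qT) = 1.00000000
P = K * exp(-rT) * N(-d2) - S_0 * exp(-qT) * N(-d1)
N(-d1) = 0.38661677; N(-d2) = 0.50352539
P = 114.0900 * 0.90664890 * 0.50352539 - 107.8200 * 1.00000000 * 0.38661677 = 10.3994

Answer: Price = 10.3994


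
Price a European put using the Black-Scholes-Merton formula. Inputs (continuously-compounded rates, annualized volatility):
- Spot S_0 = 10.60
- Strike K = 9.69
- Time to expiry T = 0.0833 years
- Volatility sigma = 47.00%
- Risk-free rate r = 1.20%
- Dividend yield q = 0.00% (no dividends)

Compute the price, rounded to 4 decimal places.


Answer: Price = 0.2066

Derivation:
d1 = (ln(S/K) + (r - q + 0.5*sigma^2) * T) / (sigma * sqrt(T)) = 0.73689297
d2 = d1 - sigma * sqrt(T) = 0.60124279
exp(-rT) = 0.99900090; exp(-qT) = 1.00000000
P = K * exp(-rT) * N(-d2) - S_0 * exp(-qT) * N(-d1)
N(-d1) = 0.23059372; N(-d2) = 0.27383914
P = 9.6900 * 0.99900090 * 0.27383914 - 10.6000 * 1.00000000 * 0.23059372 = 0.2066


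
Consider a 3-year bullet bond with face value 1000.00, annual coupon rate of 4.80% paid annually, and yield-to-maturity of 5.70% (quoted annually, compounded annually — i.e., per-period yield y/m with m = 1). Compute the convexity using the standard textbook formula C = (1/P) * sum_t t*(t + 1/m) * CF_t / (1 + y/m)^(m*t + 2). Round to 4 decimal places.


Answer: Convexity = 10.0877

Derivation:
Coupon per period c = face * coupon_rate / m = 48.000000
Periods per year m = 1; per-period yield y/m = 0.057000
Number of cashflows N = 3
Cashflows (t years, CF_t, discount factor 1/(1+y/m)^(m*t), PV):
  t = 1.0000: CF_t = 48.000000, DF = 0.946074, PV = 45.411542
  t = 2.0000: CF_t = 48.000000, DF = 0.895056, PV = 42.962670
  t = 3.0000: CF_t = 1048.000000, DF = 0.846789, PV = 887.434525
Price P = sum_t PV_t = 975.808737
Convexity numerator sum_t t*(t + 1/m) * CF_t / (1+y/m)^(m*t + 2):
  t = 1.0000: term = 81.291712
  t = 2.0000: term = 230.723876
  t = 3.0000: term = 9531.639144
Convexity = (1/P) * sum = 9843.654732 / 975.808737 = 10.087689


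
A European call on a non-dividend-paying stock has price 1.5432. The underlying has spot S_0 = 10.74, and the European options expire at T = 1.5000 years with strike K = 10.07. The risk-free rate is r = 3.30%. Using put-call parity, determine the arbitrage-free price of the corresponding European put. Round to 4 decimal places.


Put-call parity: C - P = S_0 * exp(-qT) - K * exp(-rT).
S_0 * exp(-qT) = 10.7400 * 1.00000000 = 10.74000000
K * exp(-rT) = 10.0700 * 0.95170516 = 9.58367094
P = C - S*exp(-qT) + K*exp(-rT)
P = 1.5432 - 10.74000000 + 9.58367094 = 0.3869

Answer: Put price = 0.3869


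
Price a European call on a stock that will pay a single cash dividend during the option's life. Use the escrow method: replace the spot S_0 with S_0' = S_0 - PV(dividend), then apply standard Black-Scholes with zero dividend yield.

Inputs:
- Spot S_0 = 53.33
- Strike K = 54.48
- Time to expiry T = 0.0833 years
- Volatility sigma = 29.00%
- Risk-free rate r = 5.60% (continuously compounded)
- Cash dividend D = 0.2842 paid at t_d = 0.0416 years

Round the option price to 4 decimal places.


Answer: Price = 1.2619

Derivation:
PV(D) = D * exp(-r * t_d) = 0.2842 * 0.99767311 = 0.28353870
S_0' = S_0 - PV(D) = 53.3300 - 0.28353870 = 53.04646130
d1 = (ln(S_0'/K) + (r + sigma^2/2)*T) / (sigma*sqrt(T)) = -0.22100538
d2 = d1 - sigma*sqrt(T) = -0.30470442
exp(-rT) = 0.99534606
N(d1) = 0.41254412; N(d2) = 0.38029564
C = S_0' * N(d1) - K * exp(-rT) * N(d2) = 53.04646130 * 0.41254412 - 54.4800 * 0.99534606 * 0.38029564 = 1.2619


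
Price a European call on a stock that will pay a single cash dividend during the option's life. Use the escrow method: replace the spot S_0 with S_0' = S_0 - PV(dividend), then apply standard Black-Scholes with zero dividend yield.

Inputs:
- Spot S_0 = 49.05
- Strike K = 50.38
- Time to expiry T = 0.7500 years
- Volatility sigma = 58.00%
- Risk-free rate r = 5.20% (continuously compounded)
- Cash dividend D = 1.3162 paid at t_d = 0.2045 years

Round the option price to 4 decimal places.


PV(D) = D * exp(-r * t_d) = 1.3162 * 0.98942234 = 1.30227769
S_0' = S_0 - PV(D) = 49.0500 - 1.30227769 = 47.74772231
d1 = (ln(S_0'/K) + (r + sigma^2/2)*T) / (sigma*sqrt(T)) = 0.22195553
d2 = d1 - sigma*sqrt(T) = -0.28033920
exp(-rT) = 0.96175071
N(d1) = 0.58782575; N(d2) = 0.38960864
C = S_0' * N(d1) - K * exp(-rT) * N(d2) = 47.74772231 * 0.58782575 - 50.3800 * 0.96175071 * 0.38960864 = 9.1896

Answer: Price = 9.1896


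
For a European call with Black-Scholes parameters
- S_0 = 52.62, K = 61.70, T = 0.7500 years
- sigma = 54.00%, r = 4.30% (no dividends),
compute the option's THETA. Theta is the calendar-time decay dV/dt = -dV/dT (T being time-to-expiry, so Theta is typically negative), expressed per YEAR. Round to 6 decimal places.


Answer: Theta = -7.327988

Derivation:
d1 = -0.0376082871; d2 = -0.5052620052
phi(d1) = 0.3986602515; exp(-qT) = 1.0000000000; exp(-rT) = 0.9682644857
Theta = -S*exp(-qT)*phi(d1)*sigma/(2*sqrt(T)) - r*K*exp(-rT)*N(d2) + q*S*exp(-qT)*N(d1)
N(d1) = 0.4850000002; N(d2) = 0.3066874126; sqrt(T) = 0.8660254038
Term 1 = -52.6200 * 1.0000000000 * 0.3986602515 * 0.5400 / (2 * 0.8660254038) = -6.5401380055
Term 2 = -0.0430 * 61.7000 * 0.9682644857 * 0.3066874126 = -0.7878500631
Term 3 = 0 (no dividend yield, q = 0)
Theta = -6.5401380055 + (-0.7878500631) + (0.0000000000) = -7.327988


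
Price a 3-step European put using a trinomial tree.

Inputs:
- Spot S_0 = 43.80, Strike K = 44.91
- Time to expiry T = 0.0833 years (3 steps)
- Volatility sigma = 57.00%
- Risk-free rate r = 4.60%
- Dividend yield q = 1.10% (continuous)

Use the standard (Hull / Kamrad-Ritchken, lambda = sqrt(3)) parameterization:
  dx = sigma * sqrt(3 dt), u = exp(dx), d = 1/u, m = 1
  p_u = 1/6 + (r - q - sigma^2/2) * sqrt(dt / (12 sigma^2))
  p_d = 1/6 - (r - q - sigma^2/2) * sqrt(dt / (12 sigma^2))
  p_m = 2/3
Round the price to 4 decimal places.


dt = T/N = 0.027767; dx = sigma*sqrt(3*dt) = 0.164512
u = exp(dx) = 1.178818; d = 1/u = 0.848308
p_u = 0.155911, p_m = 0.666667, p_d = 0.177422
Discount per step: exp(-r*dt) = 0.998724
Stock lattice S(k, j) with j the centered position index:
  k=0: S(0,+0) = 43.8000
  k=1: S(1,-1) = 37.1559; S(1,+0) = 43.8000; S(1,+1) = 51.6322
  k=2: S(2,-2) = 31.5196; S(2,-1) = 37.1559; S(2,+0) = 43.8000; S(2,+1) = 51.6322; S(2,+2) = 60.8650
  k=3: S(3,-3) = 26.7383; S(3,-2) = 31.5196; S(3,-1) = 37.1559; S(3,+0) = 43.8000; S(3,+1) = 51.6322; S(3,+2) = 60.8650; S(3,+3) = 71.7487
Terminal payoffs V(N, j) = max(K - S_T, 0):
  V(3,-3) = 18.171671; V(3,-2) = 13.390387; V(3,-1) = 7.754125; V(3,+0) = 1.110000; V(3,+1) = 0.000000; V(3,+2) = 0.000000; V(3,+3) = 0.000000
Backward induction: V(k, j) = exp(-r*dt) * [p_u * V(k+1, j+1) + p_m * V(k+1, j) + p_d * V(k+1, j-1)]
  V(2,-2) = exp(-r*dt) * [p_u*7.754125 + p_m*13.390387 + p_d*18.171671] = 13.342885
  V(2,-1) = exp(-r*dt) * [p_u*1.110000 + p_m*7.754125 + p_d*13.390387] = 7.708379
  V(2,+0) = exp(-r*dt) * [p_u*0.000000 + p_m*1.110000 + p_d*7.754125] = 2.113054
  V(2,+1) = exp(-r*dt) * [p_u*0.000000 + p_m*0.000000 + p_d*1.110000] = 0.196687
  V(2,+2) = exp(-r*dt) * [p_u*0.000000 + p_m*0.000000 + p_d*0.000000] = 0.000000
  V(1,-1) = exp(-r*dt) * [p_u*2.113054 + p_m*7.708379 + p_d*13.342885] = 7.825691
  V(1,+0) = exp(-r*dt) * [p_u*0.196687 + p_m*2.113054 + p_d*7.708379] = 2.803424
  V(1,+1) = exp(-r*dt) * [p_u*0.000000 + p_m*0.196687 + p_d*2.113054] = 0.505382
  V(0,+0) = exp(-r*dt) * [p_u*0.505382 + p_m*2.803424 + p_d*7.825691] = 3.331938

Answer: Price = V(0,0) = 3.3319


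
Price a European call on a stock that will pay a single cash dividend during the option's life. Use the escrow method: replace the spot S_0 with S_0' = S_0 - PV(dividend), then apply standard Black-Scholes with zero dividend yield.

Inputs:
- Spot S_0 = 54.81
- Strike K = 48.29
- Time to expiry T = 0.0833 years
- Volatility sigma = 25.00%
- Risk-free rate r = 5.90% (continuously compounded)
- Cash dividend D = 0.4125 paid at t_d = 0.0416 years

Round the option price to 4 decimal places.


PV(D) = D * exp(-r * t_d) = 0.4125 * 0.99754861 = 0.41148880
S_0' = S_0 - PV(D) = 54.8100 - 0.41148880 = 54.39851120
d1 = (ln(S_0'/K) + (r + sigma^2/2)*T) / (sigma*sqrt(T)) = 1.75498932
d2 = d1 - sigma*sqrt(T) = 1.68283497
exp(-rT) = 0.99509736
N(d1) = 0.96036943; N(d2) = 0.95379648
C = S_0' * N(d1) - K * exp(-rT) * N(d2) = 54.39851120 * 0.96036943 - 48.2900 * 0.99509736 * 0.95379648 = 6.4096

Answer: Price = 6.4096


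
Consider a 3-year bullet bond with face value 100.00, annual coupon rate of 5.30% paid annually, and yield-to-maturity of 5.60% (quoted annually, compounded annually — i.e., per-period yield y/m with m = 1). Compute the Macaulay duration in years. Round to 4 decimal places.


Coupon per period c = face * coupon_rate / m = 5.300000
Periods per year m = 1; per-period yield y/m = 0.056000
Number of cashflows N = 3
Cashflows (t years, CF_t, discount factor 1/(1+y/m)^(m*t), PV):
  t = 1.0000: CF_t = 5.300000, DF = 0.946970, PV = 5.018939
  t = 2.0000: CF_t = 5.300000, DF = 0.896752, PV = 4.752784
  t = 3.0000: CF_t = 105.300000, DF = 0.849197, PV = 89.420402
Price P = sum_t PV_t = 99.192125
Macaulay numerator sum_t t * PV_t:
  t * PV_t at t = 1.0000: 5.018939
  t * PV_t at t = 2.0000: 9.505567
  t * PV_t at t = 3.0000: 268.261205
Macaulay duration D = (sum_t t * PV_t) / P = 282.785712 / 99.192125 = 2.850889

Answer: Macaulay duration = 2.8509 years


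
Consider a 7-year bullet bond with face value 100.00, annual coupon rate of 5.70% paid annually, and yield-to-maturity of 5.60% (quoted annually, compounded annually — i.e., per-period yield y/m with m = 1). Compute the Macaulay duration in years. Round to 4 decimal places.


Coupon per period c = face * coupon_rate / m = 5.700000
Periods per year m = 1; per-period yield y/m = 0.056000
Number of cashflows N = 7
Cashflows (t years, CF_t, discount factor 1/(1+y/m)^(m*t), PV):
  t = 1.0000: CF_t = 5.700000, DF = 0.946970, PV = 5.397727
  t = 2.0000: CF_t = 5.700000, DF = 0.896752, PV = 5.111484
  t = 3.0000: CF_t = 5.700000, DF = 0.849197, PV = 4.840421
  t = 4.0000: CF_t = 5.700000, DF = 0.804163, PV = 4.583732
  t = 5.0000: CF_t = 5.700000, DF = 0.761518, PV = 4.340655
  t = 6.0000: CF_t = 5.700000, DF = 0.721135, PV = 4.110469
  t = 7.0000: CF_t = 105.700000, DF = 0.682893, PV = 72.181775
Price P = sum_t PV_t = 100.566263
Macaulay numerator sum_t t * PV_t:
  t * PV_t at t = 1.0000: 5.397727
  t * PV_t at t = 2.0000: 10.222968
  t * PV_t at t = 3.0000: 14.521262
  t * PV_t at t = 4.0000: 18.334927
  t * PV_t at t = 5.0000: 21.703275
  t * PV_t at t = 6.0000: 24.662812
  t * PV_t at t = 7.0000: 505.272428
Macaulay duration D = (sum_t t * PV_t) / P = 600.115399 / 100.566263 = 5.967363

Answer: Macaulay duration = 5.9674 years


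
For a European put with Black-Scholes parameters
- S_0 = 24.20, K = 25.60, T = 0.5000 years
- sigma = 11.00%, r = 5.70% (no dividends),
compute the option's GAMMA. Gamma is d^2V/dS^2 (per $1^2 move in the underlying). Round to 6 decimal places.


d1 = -0.3177444531; d2 = -0.3955261990
phi(d1) = 0.3793032348; exp(-qT) = 1.0000000000; exp(-rT) = 0.9719022941
Gamma = exp(-qT) * phi(d1) / (S * sigma * sqrt(T)) = 1.0000000000 * 0.3793032348 / (24.2000 * 0.1100 * 0.7071067812) = 0.201509

Answer: Gamma = 0.201509


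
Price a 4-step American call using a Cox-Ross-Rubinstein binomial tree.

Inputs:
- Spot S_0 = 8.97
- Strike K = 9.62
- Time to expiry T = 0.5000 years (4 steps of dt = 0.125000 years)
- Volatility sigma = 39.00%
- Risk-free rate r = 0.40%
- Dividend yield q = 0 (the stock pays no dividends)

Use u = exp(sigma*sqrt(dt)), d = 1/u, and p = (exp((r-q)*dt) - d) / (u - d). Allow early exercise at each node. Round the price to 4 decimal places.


dt = T/N = 0.125000
u = exp(sigma*sqrt(dt)) = 1.147844; d = 1/u = 0.871198
p = (exp((r-q)*dt) - d) / (u - d) = 0.467391
Discount per step: exp(-r*dt) = 0.999500
Stock lattice S(k, i) with i counting down-moves:
  k=0: S(0,0) = 8.9700
  k=1: S(1,0) = 10.2962; S(1,1) = 7.8146
  k=2: S(2,0) = 11.8184; S(2,1) = 8.9700; S(2,2) = 6.8081
  k=3: S(3,0) = 13.5657; S(3,1) = 10.2962; S(3,2) = 7.8146; S(3,3) = 5.9312
  k=4: S(4,0) = 15.5713; S(4,1) = 11.8184; S(4,2) = 8.9700; S(4,3) = 6.8081; S(4,4) = 5.1673
Terminal payoffs V(N, i) = max(S_T - K, 0):
  V(4,0) = 5.951292; V(4,1) = 2.198396; V(4,2) = 0.000000; V(4,3) = 0.000000; V(4,4) = 0.000000
Backward induction: V(k, i) = exp(-r*dt) * [p * V(k+1, i) + (1-p) * V(k+1, i+1)]; then take max(V_cont, immediate exercise) for American.
  V(3,0) = exp(-r*dt) * [p*5.951292 + (1-p)*2.198396] = 3.950490; exercise = 3.945681; V(3,0) = max -> 3.950490
  V(3,1) = exp(-r*dt) * [p*2.198396 + (1-p)*0.000000] = 1.026997; exercise = 0.676165; V(3,1) = max -> 1.026997
  V(3,2) = exp(-r*dt) * [p*0.000000 + (1-p)*0.000000] = 0.000000; exercise = 0.000000; V(3,2) = max -> 0.000000
  V(3,3) = exp(-r*dt) * [p*0.000000 + (1-p)*0.000000] = 0.000000; exercise = 0.000000; V(3,3) = max -> 0.000000
  V(2,0) = exp(-r*dt) * [p*3.950490 + (1-p)*1.026997] = 2.392214; exercise = 2.198396; V(2,0) = max -> 2.392214
  V(2,1) = exp(-r*dt) * [p*1.026997 + (1-p)*0.000000] = 0.479769; exercise = 0.000000; V(2,1) = max -> 0.479769
  V(2,2) = exp(-r*dt) * [p*0.000000 + (1-p)*0.000000] = 0.000000; exercise = 0.000000; V(2,2) = max -> 0.000000
  V(1,0) = exp(-r*dt) * [p*2.392214 + (1-p)*0.479769] = 1.372942; exercise = 0.676165; V(1,0) = max -> 1.372942
  V(1,1) = exp(-r*dt) * [p*0.479769 + (1-p)*0.000000] = 0.224128; exercise = 0.000000; V(1,1) = max -> 0.224128
  V(0,0) = exp(-r*dt) * [p*1.372942 + (1-p)*0.224128] = 0.760692; exercise = 0.000000; V(0,0) = max -> 0.760692

Answer: Price = V(0,0) = 0.7607


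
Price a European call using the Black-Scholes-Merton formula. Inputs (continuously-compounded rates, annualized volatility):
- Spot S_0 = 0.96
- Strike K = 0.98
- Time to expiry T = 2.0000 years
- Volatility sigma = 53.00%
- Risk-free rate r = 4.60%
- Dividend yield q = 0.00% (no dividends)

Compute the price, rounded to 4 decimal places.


d1 = (ln(S/K) + (r - q + 0.5*sigma^2) * T) / (sigma * sqrt(T)) = 0.47000015
d2 = d1 - sigma * sqrt(T) = -0.27953304
exp(-rT) = 0.91210515; exp(-qT) = 1.00000000
C = S_0 * exp(-qT) * N(d1) - K * exp(-rT) * N(d2)
N(d1) = 0.68082255; N(d2) = 0.38991789
C = 0.9600 * 1.00000000 * 0.68082255 - 0.9800 * 0.91210515 * 0.38991789 = 0.3051

Answer: Price = 0.3051


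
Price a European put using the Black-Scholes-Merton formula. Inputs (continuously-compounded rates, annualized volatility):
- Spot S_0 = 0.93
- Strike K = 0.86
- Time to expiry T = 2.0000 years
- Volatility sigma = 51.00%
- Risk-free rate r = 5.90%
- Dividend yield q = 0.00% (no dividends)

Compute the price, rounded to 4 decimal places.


Answer: Price = 0.1641

Derivation:
d1 = (ln(S/K) + (r - q + 0.5*sigma^2) * T) / (sigma * sqrt(T)) = 0.63272497
d2 = d1 - sigma * sqrt(T) = -0.08852395
exp(-rT) = 0.88869605; exp(-qT) = 1.00000000
P = K * exp(-rT) * N(-d2) - S_0 * exp(-qT) * N(-d1)
N(-d1) = 0.26345663; N(-d2) = 0.53526988
P = 0.8600 * 0.88869605 * 0.53526988 - 0.9300 * 1.00000000 * 0.26345663 = 0.1641


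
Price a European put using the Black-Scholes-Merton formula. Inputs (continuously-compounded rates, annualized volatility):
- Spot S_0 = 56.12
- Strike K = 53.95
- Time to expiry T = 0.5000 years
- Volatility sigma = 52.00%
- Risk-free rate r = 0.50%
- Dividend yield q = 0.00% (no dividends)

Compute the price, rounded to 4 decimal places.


d1 = (ln(S/K) + (r - q + 0.5*sigma^2) * T) / (sigma * sqrt(T)) = 0.29789474
d2 = d1 - sigma * sqrt(T) = -0.06980079
exp(-rT) = 0.99750312; exp(-qT) = 1.00000000
P = K * exp(-rT) * N(-d2) - S_0 * exp(-qT) * N(-d1)
N(-d1) = 0.38289175; N(-d2) = 0.52782389
P = 53.9500 * 0.99750312 * 0.52782389 - 56.1200 * 1.00000000 * 0.38289175 = 6.9171

Answer: Price = 6.9171


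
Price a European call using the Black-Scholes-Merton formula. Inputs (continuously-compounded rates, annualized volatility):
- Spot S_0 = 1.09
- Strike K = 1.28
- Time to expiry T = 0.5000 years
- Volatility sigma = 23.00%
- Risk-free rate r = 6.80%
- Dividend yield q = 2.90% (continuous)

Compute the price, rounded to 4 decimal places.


d1 = (ln(S/K) + (r - q + 0.5*sigma^2) * T) / (sigma * sqrt(T)) = -0.78677854
d2 = d1 - sigma * sqrt(T) = -0.94941310
exp(-rT) = 0.96657150; exp(-qT) = 0.98560462
C = S_0 * exp(-qT) * N(d1) - K * exp(-rT) * N(d2)
N(d1) = 0.21570576; N(d2) = 0.17120527
C = 1.0900 * 0.98560462 * 0.21570576 - 1.2800 * 0.96657150 * 0.17120527 = 0.0199

Answer: Price = 0.0199


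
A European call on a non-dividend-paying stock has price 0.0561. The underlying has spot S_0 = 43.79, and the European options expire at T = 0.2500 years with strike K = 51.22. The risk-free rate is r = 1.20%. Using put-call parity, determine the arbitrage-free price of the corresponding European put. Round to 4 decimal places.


Answer: Put price = 7.3327

Derivation:
Put-call parity: C - P = S_0 * exp(-qT) - K * exp(-rT).
S_0 * exp(-qT) = 43.7900 * 1.00000000 = 43.79000000
K * exp(-rT) = 51.2200 * 0.99700450 = 51.06657026
P = C - S*exp(-qT) + K*exp(-rT)
P = 0.0561 - 43.79000000 + 51.06657026 = 7.3327


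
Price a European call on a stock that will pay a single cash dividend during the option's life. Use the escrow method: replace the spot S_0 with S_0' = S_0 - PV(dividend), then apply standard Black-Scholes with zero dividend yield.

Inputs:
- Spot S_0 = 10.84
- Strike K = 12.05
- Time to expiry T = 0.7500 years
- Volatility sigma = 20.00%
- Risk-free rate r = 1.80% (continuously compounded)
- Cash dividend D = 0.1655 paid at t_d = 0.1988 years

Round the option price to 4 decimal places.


Answer: Price = 0.3171

Derivation:
PV(D) = D * exp(-r * t_d) = 0.1655 * 0.99642799 = 0.16490883
S_0' = S_0 - PV(D) = 10.8400 - 0.16490883 = 10.67509117
d1 = (ln(S_0'/K) + (r + sigma^2/2)*T) / (sigma*sqrt(T)) = -0.53492403
d2 = d1 - sigma*sqrt(T) = -0.70812912
exp(-rT) = 0.98659072
N(d1) = 0.29635119; N(d2) = 0.23943254
C = S_0' * N(d1) - K * exp(-rT) * N(d2) = 10.67509117 * 0.29635119 - 12.0500 * 0.98659072 * 0.23943254 = 0.3171


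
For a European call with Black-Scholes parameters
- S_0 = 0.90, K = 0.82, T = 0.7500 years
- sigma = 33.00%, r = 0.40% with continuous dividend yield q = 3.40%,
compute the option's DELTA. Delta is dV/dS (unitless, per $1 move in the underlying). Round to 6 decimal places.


Answer: Delta = 0.635285

Derivation:
d1 = 0.3898966144; d2 = 0.1041082312
phi(d1) = 0.3697425900; exp(-qT) = 0.9748223790; exp(-rT) = 0.9970044955
N(d1) = 0.6516935013
Delta = exp(-qT) * N(d1) = 0.9748223790 * 0.6516935013 = 0.635285


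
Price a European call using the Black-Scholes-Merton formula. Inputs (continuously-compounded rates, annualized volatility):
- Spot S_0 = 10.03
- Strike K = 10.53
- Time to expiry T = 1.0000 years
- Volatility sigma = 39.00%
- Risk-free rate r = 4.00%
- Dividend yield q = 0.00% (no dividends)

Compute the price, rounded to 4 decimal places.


d1 = (ln(S/K) + (r - q + 0.5*sigma^2) * T) / (sigma * sqrt(T)) = 0.17282635
d2 = d1 - sigma * sqrt(T) = -0.21717365
exp(-rT) = 0.96078944; exp(-qT) = 1.00000000
C = S_0 * exp(-qT) * N(d1) - K * exp(-rT) * N(d2)
N(d1) = 0.56860604; N(d2) = 0.41403651
C = 10.0300 * 1.00000000 * 0.56860604 - 10.5300 * 0.96078944 * 0.41403651 = 1.5143

Answer: Price = 1.5143


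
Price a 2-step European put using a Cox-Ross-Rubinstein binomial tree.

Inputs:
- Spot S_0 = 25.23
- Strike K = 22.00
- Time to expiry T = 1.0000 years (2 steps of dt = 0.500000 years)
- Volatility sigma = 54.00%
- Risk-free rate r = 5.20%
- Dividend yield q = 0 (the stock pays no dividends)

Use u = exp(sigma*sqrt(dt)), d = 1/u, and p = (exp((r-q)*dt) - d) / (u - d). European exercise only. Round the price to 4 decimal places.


dt = T/N = 0.500000
u = exp(sigma*sqrt(dt)) = 1.464974; d = 1/u = 0.682606
p = (exp((r-q)*dt) - d) / (u - d) = 0.439352
Discount per step: exp(-r*dt) = 0.974335
Stock lattice S(k, i) with i counting down-moves:
  k=0: S(0,0) = 25.2300
  k=1: S(1,0) = 36.9613; S(1,1) = 17.2221
  k=2: S(2,0) = 54.1474; S(2,1) = 25.2300; S(2,2) = 11.7559
Terminal payoffs V(N, i) = max(K - S_T, 0):
  V(2,0) = 0.000000; V(2,1) = 0.000000; V(2,2) = 10.244062
Backward induction: V(k, i) = exp(-r*dt) * [p * V(k+1, i) + (1-p) * V(k+1, i+1)].
  V(1,0) = exp(-r*dt) * [p*0.000000 + (1-p)*0.000000] = 0.000000
  V(1,1) = exp(-r*dt) * [p*0.000000 + (1-p)*10.244062] = 5.595912
  V(0,0) = exp(-r*dt) * [p*0.000000 + (1-p)*5.595912] = 3.056817

Answer: Price = V(0,0) = 3.0568


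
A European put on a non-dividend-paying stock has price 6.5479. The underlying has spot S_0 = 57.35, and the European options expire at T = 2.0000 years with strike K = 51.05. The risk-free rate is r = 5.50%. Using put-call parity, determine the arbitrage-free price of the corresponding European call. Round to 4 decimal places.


Put-call parity: C - P = S_0 * exp(-qT) - K * exp(-rT).
S_0 * exp(-qT) = 57.3500 * 1.00000000 = 57.35000000
K * exp(-rT) = 51.0500 * 0.89583414 = 45.73233261
C = P + S*exp(-qT) - K*exp(-rT)
C = 6.5479 + 57.35000000 - 45.73233261 = 18.1656

Answer: Call price = 18.1656


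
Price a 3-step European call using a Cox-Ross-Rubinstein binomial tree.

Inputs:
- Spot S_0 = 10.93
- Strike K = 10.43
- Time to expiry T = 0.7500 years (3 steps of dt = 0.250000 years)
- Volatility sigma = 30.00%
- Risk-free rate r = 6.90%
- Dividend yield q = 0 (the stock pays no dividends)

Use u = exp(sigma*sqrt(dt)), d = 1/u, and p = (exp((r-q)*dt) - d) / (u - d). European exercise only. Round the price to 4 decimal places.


dt = T/N = 0.250000
u = exp(sigma*sqrt(dt)) = 1.161834; d = 1/u = 0.860708
p = (exp((r-q)*dt) - d) / (u - d) = 0.520352
Discount per step: exp(-r*dt) = 0.982898
Stock lattice S(k, i) with i counting down-moves:
  k=0: S(0,0) = 10.9300
  k=1: S(1,0) = 12.6988; S(1,1) = 9.4075
  k=2: S(2,0) = 14.7540; S(2,1) = 10.9300; S(2,2) = 8.0971
  k=3: S(3,0) = 17.1417; S(3,1) = 12.6988; S(3,2) = 9.4075; S(3,3) = 6.9693
Terminal payoffs V(N, i) = max(S_T - K, 0):
  V(3,0) = 6.711652; V(3,1) = 2.268848; V(3,2) = 0.000000; V(3,3) = 0.000000
Backward induction: V(k, i) = exp(-r*dt) * [p * V(k+1, i) + (1-p) * V(k+1, i+1)].
  V(2,0) = exp(-r*dt) * [p*6.711652 + (1-p)*2.268848] = 4.502331
  V(2,1) = exp(-r*dt) * [p*2.268848 + (1-p)*0.000000] = 1.160409
  V(2,2) = exp(-r*dt) * [p*0.000000 + (1-p)*0.000000] = 0.000000
  V(1,0) = exp(-r*dt) * [p*4.502331 + (1-p)*1.160409] = 2.849800
  V(1,1) = exp(-r*dt) * [p*1.160409 + (1-p)*0.000000] = 0.593495
  V(0,0) = exp(-r*dt) * [p*2.849800 + (1-p)*0.593495] = 1.737338

Answer: Price = V(0,0) = 1.7373


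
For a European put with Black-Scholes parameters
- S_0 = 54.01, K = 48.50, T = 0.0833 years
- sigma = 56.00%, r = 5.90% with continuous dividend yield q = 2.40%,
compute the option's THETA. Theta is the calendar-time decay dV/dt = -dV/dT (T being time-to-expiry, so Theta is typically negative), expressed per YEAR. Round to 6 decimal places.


Answer: Theta = -15.083331

Derivation:
d1 = 0.7646205132; d2 = 0.6029947726
phi(d1) = 0.2978215499; exp(-qT) = 0.9980027971; exp(-rT) = 0.9950973574
Theta = -S*exp(-qT)*phi(d1)*sigma/(2*sqrt(T)) + r*K*exp(-rT)*N(-d2) - q*S*exp(-qT)*N(-d1)
N(-d1) = 0.2222487753; N(-d2) = 0.2732560834; sqrt(T) = 0.2886173938
Term 1 = -54.0100 * 0.9980027971 * 0.2978215499 * 0.5600 / (2 * 0.2886173938) = -15.5739073173
Term 2 = 0.0590 * 48.5000 * 0.9950973574 * 0.2732560834 = 0.7780887972
Term 3 = -0.0240 * 54.0100 * 0.9980027971 * 0.2222487753 = -0.2875123828
Theta = -15.5739073173 + (0.7780887972) + (-0.2875123828) = -15.083331


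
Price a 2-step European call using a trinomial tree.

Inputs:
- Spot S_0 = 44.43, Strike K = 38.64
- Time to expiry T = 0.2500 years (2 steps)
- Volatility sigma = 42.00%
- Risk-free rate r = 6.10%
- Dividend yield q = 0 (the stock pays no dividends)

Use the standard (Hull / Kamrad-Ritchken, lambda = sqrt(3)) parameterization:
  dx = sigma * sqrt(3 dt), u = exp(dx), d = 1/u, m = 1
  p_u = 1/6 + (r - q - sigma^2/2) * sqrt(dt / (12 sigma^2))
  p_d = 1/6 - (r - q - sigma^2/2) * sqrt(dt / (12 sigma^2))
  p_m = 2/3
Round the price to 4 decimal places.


Answer: Price = V(0,0) = 7.7066

Derivation:
dt = T/N = 0.125000; dx = sigma*sqrt(3*dt) = 0.257196
u = exp(dx) = 1.293299; d = 1/u = 0.773216
p_u = 0.160057, p_m = 0.666667, p_d = 0.173276
Discount per step: exp(-r*dt) = 0.992404
Stock lattice S(k, j) with j the centered position index:
  k=0: S(0,+0) = 44.4300
  k=1: S(1,-1) = 34.3540; S(1,+0) = 44.4300; S(1,+1) = 57.4613
  k=2: S(2,-2) = 26.5631; S(2,-1) = 34.3540; S(2,+0) = 44.4300; S(2,+1) = 57.4613; S(2,+2) = 74.3146
Terminal payoffs V(N, j) = max(S_T - K, 0):
  V(2,-2) = 0.000000; V(2,-1) = 0.000000; V(2,+0) = 5.790000; V(2,+1) = 18.821281; V(2,+2) = 35.674625
Backward induction: V(k, j) = exp(-r*dt) * [p_u * V(k+1, j+1) + p_m * V(k+1, j) + p_d * V(k+1, j-1)]
  V(1,-1) = exp(-r*dt) * [p_u*5.790000 + p_m*0.000000 + p_d*0.000000] = 0.919690
  V(1,+0) = exp(-r*dt) * [p_u*18.821281 + p_m*5.790000 + p_d*0.000000] = 6.820273
  V(1,+1) = exp(-r*dt) * [p_u*35.674625 + p_m*18.821281 + p_d*5.790000] = 19.114457
  V(0,+0) = exp(-r*dt) * [p_u*19.114457 + p_m*6.820273 + p_d*0.919690] = 7.706623


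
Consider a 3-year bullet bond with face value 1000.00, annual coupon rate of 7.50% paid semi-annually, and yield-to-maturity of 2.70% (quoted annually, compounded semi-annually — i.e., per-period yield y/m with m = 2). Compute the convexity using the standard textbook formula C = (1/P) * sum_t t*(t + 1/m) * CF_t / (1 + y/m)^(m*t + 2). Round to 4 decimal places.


Answer: Convexity = 9.1356

Derivation:
Coupon per period c = face * coupon_rate / m = 37.500000
Periods per year m = 2; per-period yield y/m = 0.013500
Number of cashflows N = 6
Cashflows (t years, CF_t, discount factor 1/(1+y/m)^(m*t), PV):
  t = 0.5000: CF_t = 37.500000, DF = 0.986680, PV = 37.000493
  t = 1.0000: CF_t = 37.500000, DF = 0.973537, PV = 36.507640
  t = 1.5000: CF_t = 37.500000, DF = 0.960569, PV = 36.021352
  t = 2.0000: CF_t = 37.500000, DF = 0.947774, PV = 35.541541
  t = 2.5000: CF_t = 37.500000, DF = 0.935150, PV = 35.068122
  t = 3.0000: CF_t = 1037.500000, DF = 0.922694, PV = 957.294552
Price P = sum_t PV_t = 1137.433700
Convexity numerator sum_t t*(t + 1/m) * CF_t / (1+y/m)^(m*t + 2):
  t = 0.5000: term = 18.010676
  t = 1.0000: term = 53.312312
  t = 1.5000: term = 105.204365
  t = 2.0000: term = 173.005039
  t = 2.5000: term = 256.050872
  t = 3.0000: term = 9785.598216
Convexity = (1/P) * sum = 10391.181480 / 1137.433700 = 9.135637


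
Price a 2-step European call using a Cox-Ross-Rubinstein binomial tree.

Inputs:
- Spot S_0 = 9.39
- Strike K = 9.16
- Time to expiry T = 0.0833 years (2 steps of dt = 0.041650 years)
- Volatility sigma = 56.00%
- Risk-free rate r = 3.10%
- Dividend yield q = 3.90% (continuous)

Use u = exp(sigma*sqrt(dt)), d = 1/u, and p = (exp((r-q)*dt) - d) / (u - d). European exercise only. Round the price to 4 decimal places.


Answer: Price = V(0,0) = 0.6963

Derivation:
dt = T/N = 0.041650
u = exp(sigma*sqrt(dt)) = 1.121073; d = 1/u = 0.892002
p = (exp((r-q)*dt) - d) / (u - d) = 0.470005
Discount per step: exp(-r*dt) = 0.998710
Stock lattice S(k, i) with i counting down-moves:
  k=0: S(0,0) = 9.3900
  k=1: S(1,0) = 10.5269; S(1,1) = 8.3759
  k=2: S(2,0) = 11.8014; S(2,1) = 9.3900; S(2,2) = 7.4713
Terminal payoffs V(N, i) = max(S_T - K, 0):
  V(2,0) = 2.641405; V(2,1) = 0.230000; V(2,2) = 0.000000
Backward induction: V(k, i) = exp(-r*dt) * [p * V(k+1, i) + (1-p) * V(k+1, i+1)].
  V(1,0) = exp(-r*dt) * [p*2.641405 + (1-p)*0.230000] = 1.361613
  V(1,1) = exp(-r*dt) * [p*0.230000 + (1-p)*0.000000] = 0.107962
  V(0,0) = exp(-r*dt) * [p*1.361613 + (1-p)*0.107962] = 0.696285


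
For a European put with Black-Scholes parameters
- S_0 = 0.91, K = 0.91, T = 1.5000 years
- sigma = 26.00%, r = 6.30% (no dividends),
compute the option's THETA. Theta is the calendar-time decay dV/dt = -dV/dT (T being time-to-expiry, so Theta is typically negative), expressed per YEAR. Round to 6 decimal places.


Answer: Theta = -0.011503

Derivation:
d1 = 0.4559819367; d2 = 0.1375482702
phi(d1) = 0.3595513422; exp(-qT) = 1.0000000000; exp(-rT) = 0.9098277346
Theta = -S*exp(-qT)*phi(d1)*sigma/(2*sqrt(T)) + r*K*exp(-rT)*N(-d2) - q*S*exp(-qT)*N(-d1)
N(-d1) = 0.3242014838; N(-d2) = 0.4452987206; sqrt(T) = 1.2247448714
Term 1 = -0.9100 * 1.0000000000 * 0.3595513422 * 0.2600 / (2 * 1.2247448714) = -0.0347296198
Term 2 = 0.0630 * 0.9100 * 0.9098277346 * 0.4452987206 = 0.0232269701
Term 3 = 0 (no dividend yield, q = 0)
Theta = -0.0347296198 + (0.0232269701) + (0.0000000000) = -0.011503


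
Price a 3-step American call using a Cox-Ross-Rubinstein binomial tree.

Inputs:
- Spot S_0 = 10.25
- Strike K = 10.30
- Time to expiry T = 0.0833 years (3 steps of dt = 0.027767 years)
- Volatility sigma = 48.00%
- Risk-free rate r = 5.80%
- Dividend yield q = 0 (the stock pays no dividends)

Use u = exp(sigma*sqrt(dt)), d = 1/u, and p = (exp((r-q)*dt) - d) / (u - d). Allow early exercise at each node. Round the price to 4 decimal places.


Answer: Price = V(0,0) = 0.6136

Derivation:
dt = T/N = 0.027767
u = exp(sigma*sqrt(dt)) = 1.083270; d = 1/u = 0.923131
p = (exp((r-q)*dt) - d) / (u - d) = 0.490079
Discount per step: exp(-r*dt) = 0.998391
Stock lattice S(k, i) with i counting down-moves:
  k=0: S(0,0) = 10.2500
  k=1: S(1,0) = 11.1035; S(1,1) = 9.4621
  k=2: S(2,0) = 12.0281; S(2,1) = 10.2500; S(2,2) = 8.7348
  k=3: S(3,0) = 13.0297; S(3,1) = 11.1035; S(3,2) = 9.4621; S(3,3) = 8.0633
Terminal payoffs V(N, i) = max(S_T - K, 0):
  V(3,0) = 2.729678; V(3,1) = 0.803515; V(3,2) = 0.000000; V(3,3) = 0.000000
Backward induction: V(k, i) = exp(-r*dt) * [p * V(k+1, i) + (1-p) * V(k+1, i+1)]; then take max(V_cont, immediate exercise) for American.
  V(2,0) = exp(-r*dt) * [p*2.729678 + (1-p)*0.803515] = 1.744676; exercise = 1.728101; V(2,0) = max -> 1.744676
  V(2,1) = exp(-r*dt) * [p*0.803515 + (1-p)*0.000000] = 0.393152; exercise = 0.000000; V(2,1) = max -> 0.393152
  V(2,2) = exp(-r*dt) * [p*0.000000 + (1-p)*0.000000] = 0.000000; exercise = 0.000000; V(2,2) = max -> 0.000000
  V(1,0) = exp(-r*dt) * [p*1.744676 + (1-p)*0.393152] = 1.053808; exercise = 0.803515; V(1,0) = max -> 1.053808
  V(1,1) = exp(-r*dt) * [p*0.393152 + (1-p)*0.000000] = 0.192366; exercise = 0.000000; V(1,1) = max -> 0.192366
  V(0,0) = exp(-r*dt) * [p*1.053808 + (1-p)*0.192366] = 0.613552; exercise = 0.000000; V(0,0) = max -> 0.613552


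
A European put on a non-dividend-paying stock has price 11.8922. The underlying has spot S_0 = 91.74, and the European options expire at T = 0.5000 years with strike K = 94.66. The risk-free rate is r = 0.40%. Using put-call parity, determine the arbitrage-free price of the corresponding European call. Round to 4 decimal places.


Put-call parity: C - P = S_0 * exp(-qT) - K * exp(-rT).
S_0 * exp(-qT) = 91.7400 * 1.00000000 = 91.74000000
K * exp(-rT) = 94.6600 * 0.99800200 = 94.47086919
C = P + S*exp(-qT) - K*exp(-rT)
C = 11.8922 + 91.74000000 - 94.47086919 = 9.1613

Answer: Call price = 9.1613


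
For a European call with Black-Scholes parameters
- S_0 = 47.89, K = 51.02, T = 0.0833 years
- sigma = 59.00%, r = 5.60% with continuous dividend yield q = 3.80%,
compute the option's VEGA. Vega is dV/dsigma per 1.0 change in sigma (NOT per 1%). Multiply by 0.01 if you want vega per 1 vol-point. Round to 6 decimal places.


Answer: Vega = 5.288579

Derivation:
d1 = -0.2778485381; d2 = -0.4481328005
phi(d1) = 0.3838365614; exp(-qT) = 0.9968396046; exp(-rT) = 0.9953460633
Vega = S * exp(-qT) * phi(d1) * sqrt(T) = 47.8900 * 0.9968396046 * 0.3838365614 * 0.2886173938 = 5.288579


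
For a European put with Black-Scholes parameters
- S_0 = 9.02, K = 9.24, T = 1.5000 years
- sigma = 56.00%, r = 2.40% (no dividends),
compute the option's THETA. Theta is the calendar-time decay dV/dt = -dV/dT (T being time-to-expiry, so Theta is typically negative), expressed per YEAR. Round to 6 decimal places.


d1 = 0.3602826862; d2 = -0.3255744418
phi(d1) = 0.3738725406; exp(-qT) = 1.0000000000; exp(-rT) = 0.9646402935
Theta = -S*exp(-qT)*phi(d1)*sigma/(2*sqrt(T)) + r*K*exp(-rT)*N(-d2) - q*S*exp(-qT)*N(-d1)
N(-d1) = 0.3593178728; N(-d2) = 0.6276268240; sqrt(T) = 1.2247448714
Term 1 = -9.0200 * 1.0000000000 * 0.3738725406 * 0.5600 / (2 * 1.2247448714) = -0.7709789284
Term 2 = 0.0240 * 9.2400 * 0.9646402935 * 0.6276268240 = 0.1342610713
Term 3 = 0 (no dividend yield, q = 0)
Theta = -0.7709789284 + (0.1342610713) + (0.0000000000) = -0.636718

Answer: Theta = -0.636718


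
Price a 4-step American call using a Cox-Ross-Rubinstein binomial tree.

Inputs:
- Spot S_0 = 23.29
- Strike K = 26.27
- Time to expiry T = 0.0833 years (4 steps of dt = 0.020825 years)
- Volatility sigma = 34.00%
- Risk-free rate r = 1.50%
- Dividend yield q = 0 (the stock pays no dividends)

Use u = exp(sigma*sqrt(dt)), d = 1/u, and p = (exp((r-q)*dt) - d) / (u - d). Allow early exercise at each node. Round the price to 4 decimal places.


dt = T/N = 0.020825
u = exp(sigma*sqrt(dt)) = 1.050289; d = 1/u = 0.952119
p = (exp((r-q)*dt) - d) / (u - d) = 0.490919
Discount per step: exp(-r*dt) = 0.999688
Stock lattice S(k, i) with i counting down-moves:
  k=0: S(0,0) = 23.2900
  k=1: S(1,0) = 24.4612; S(1,1) = 22.1749
  k=2: S(2,0) = 25.6913; S(2,1) = 23.2900; S(2,2) = 21.1131
  k=3: S(3,0) = 26.9833; S(3,1) = 24.4612; S(3,2) = 22.1749; S(3,3) = 20.1022
  k=4: S(4,0) = 28.3403; S(4,1) = 25.6913; S(4,2) = 23.2900; S(4,3) = 21.1131; S(4,4) = 19.1397
Terminal payoffs V(N, i) = max(S_T - K, 0):
  V(4,0) = 2.070274; V(4,1) = 0.000000; V(4,2) = 0.000000; V(4,3) = 0.000000; V(4,4) = 0.000000
Backward induction: V(k, i) = exp(-r*dt) * [p * V(k+1, i) + (1-p) * V(k+1, i+1)]; then take max(V_cont, immediate exercise) for American.
  V(3,0) = exp(-r*dt) * [p*2.070274 + (1-p)*0.000000] = 1.016019; exercise = 0.713322; V(3,0) = max -> 1.016019
  V(3,1) = exp(-r*dt) * [p*0.000000 + (1-p)*0.000000] = 0.000000; exercise = 0.000000; V(3,1) = max -> 0.000000
  V(3,2) = exp(-r*dt) * [p*0.000000 + (1-p)*0.000000] = 0.000000; exercise = 0.000000; V(3,2) = max -> 0.000000
  V(3,3) = exp(-r*dt) * [p*0.000000 + (1-p)*0.000000] = 0.000000; exercise = 0.000000; V(3,3) = max -> 0.000000
  V(2,0) = exp(-r*dt) * [p*1.016019 + (1-p)*0.000000] = 0.498627; exercise = 0.000000; V(2,0) = max -> 0.498627
  V(2,1) = exp(-r*dt) * [p*0.000000 + (1-p)*0.000000] = 0.000000; exercise = 0.000000; V(2,1) = max -> 0.000000
  V(2,2) = exp(-r*dt) * [p*0.000000 + (1-p)*0.000000] = 0.000000; exercise = 0.000000; V(2,2) = max -> 0.000000
  V(1,0) = exp(-r*dt) * [p*0.498627 + (1-p)*0.000000] = 0.244709; exercise = 0.000000; V(1,0) = max -> 0.244709
  V(1,1) = exp(-r*dt) * [p*0.000000 + (1-p)*0.000000] = 0.000000; exercise = 0.000000; V(1,1) = max -> 0.000000
  V(0,0) = exp(-r*dt) * [p*0.244709 + (1-p)*0.000000] = 0.120095; exercise = 0.000000; V(0,0) = max -> 0.120095

Answer: Price = V(0,0) = 0.1201


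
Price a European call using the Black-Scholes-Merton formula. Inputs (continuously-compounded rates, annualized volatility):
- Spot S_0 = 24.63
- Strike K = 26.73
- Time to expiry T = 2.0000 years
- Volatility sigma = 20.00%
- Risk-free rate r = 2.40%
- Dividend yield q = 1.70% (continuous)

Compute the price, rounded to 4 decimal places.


Answer: Price = 2.0147

Derivation:
d1 = (ln(S/K) + (r - q + 0.5*sigma^2) * T) / (sigma * sqrt(T)) = -0.09836321
d2 = d1 - sigma * sqrt(T) = -0.38120593
exp(-rT) = 0.95313379; exp(-qT) = 0.96657150
C = S_0 * exp(-qT) * N(d1) - K * exp(-rT) * N(d2)
N(d1) = 0.46082194; N(d2) = 0.35152523
C = 24.6300 * 0.96657150 * 0.46082194 - 26.7300 * 0.95313379 * 0.35152523 = 2.0147


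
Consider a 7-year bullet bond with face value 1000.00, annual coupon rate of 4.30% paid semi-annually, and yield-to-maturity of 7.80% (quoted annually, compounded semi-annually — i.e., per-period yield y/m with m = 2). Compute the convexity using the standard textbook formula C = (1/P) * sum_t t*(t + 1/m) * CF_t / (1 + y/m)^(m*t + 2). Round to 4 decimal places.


Answer: Convexity = 39.5424

Derivation:
Coupon per period c = face * coupon_rate / m = 21.500000
Periods per year m = 2; per-period yield y/m = 0.039000
Number of cashflows N = 14
Cashflows (t years, CF_t, discount factor 1/(1+y/m)^(m*t), PV):
  t = 0.5000: CF_t = 21.500000, DF = 0.962464, PV = 20.692974
  t = 1.0000: CF_t = 21.500000, DF = 0.926337, PV = 19.916241
  t = 1.5000: CF_t = 21.500000, DF = 0.891566, PV = 19.168663
  t = 2.0000: CF_t = 21.500000, DF = 0.858100, PV = 18.449146
  t = 2.5000: CF_t = 21.500000, DF = 0.825890, PV = 17.756637
  t = 3.0000: CF_t = 21.500000, DF = 0.794889, PV = 17.090122
  t = 3.5000: CF_t = 21.500000, DF = 0.765052, PV = 16.448626
  t = 4.0000: CF_t = 21.500000, DF = 0.736335, PV = 15.831209
  t = 4.5000: CF_t = 21.500000, DF = 0.708696, PV = 15.236967
  t = 5.0000: CF_t = 21.500000, DF = 0.682094, PV = 14.665031
  t = 5.5000: CF_t = 21.500000, DF = 0.656491, PV = 14.114563
  t = 6.0000: CF_t = 21.500000, DF = 0.631849, PV = 13.584757
  t = 6.5000: CF_t = 21.500000, DF = 0.608132, PV = 13.074839
  t = 7.0000: CF_t = 1021.500000, DF = 0.585305, PV = 597.889195
Price P = sum_t PV_t = 813.918971
Convexity numerator sum_t t*(t + 1/m) * CF_t / (1+y/m)^(m*t + 2):
  t = 0.5000: term = 9.584331
  t = 1.0000: term = 27.673719
  t = 1.5000: term = 53.269912
  t = 2.0000: term = 85.450612
  t = 2.5000: term = 123.364695
  t = 3.0000: term = 166.227693
  t = 3.5000: term = 213.317540
  t = 4.0000: term = 263.970557
  t = 4.5000: term = 317.577668
  t = 5.0000: term = 373.580830
  t = 5.5000: term = 431.469679
  t = 6.0000: term = 490.778356
  t = 6.5000: term = 551.082530
  t = 7.0000: term = 29076.954272
Convexity = (1/P) * sum = 32184.302395 / 813.918971 = 39.542391
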